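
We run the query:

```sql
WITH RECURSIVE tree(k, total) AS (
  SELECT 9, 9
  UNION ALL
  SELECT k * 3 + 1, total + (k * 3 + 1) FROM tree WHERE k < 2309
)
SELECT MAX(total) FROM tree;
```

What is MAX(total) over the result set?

10380

Base: k=9, total=9.
Iteration 1: 9 < 2309 holds -> k = 9 * 3 + 1 = 28, total = 9 + 28 = 37.
Iteration 2: 28 < 2309 holds -> k = 28 * 3 + 1 = 85, total = 37 + 85 = 122.
Iteration 3: 85 < 2309 holds -> k = 85 * 3 + 1 = 256, total = 122 + 256 = 378.
Iteration 4: 256 < 2309 holds -> k = 256 * 3 + 1 = 769, total = 378 + 769 = 1147.
Iteration 5: 769 < 2309 holds -> k = 769 * 3 + 1 = 2308, total = 1147 + 2308 = 3455.
Iteration 6: 2308 < 2309 holds -> k = 2308 * 3 + 1 = 6925, total = 3455 + 6925 = 10380.
Iteration 7: 6925 < 2309 fails; recursion stops.
total values: 9, 37, 122, 378, 1147, 3455, 10380; the maximum is 10380.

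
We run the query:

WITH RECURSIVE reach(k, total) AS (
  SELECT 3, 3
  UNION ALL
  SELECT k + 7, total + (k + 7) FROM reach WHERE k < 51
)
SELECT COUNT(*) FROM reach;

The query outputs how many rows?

Base: k=3, total=3.
Iteration 1: 3 < 51 holds -> k = 3 + 7 = 10, total = 3 + 10 = 13.
Iteration 2: 10 < 51 holds -> k = 10 + 7 = 17, total = 13 + 17 = 30.
Iteration 3: 17 < 51 holds -> k = 17 + 7 = 24, total = 30 + 24 = 54.
Iteration 4: 24 < 51 holds -> k = 24 + 7 = 31, total = 54 + 31 = 85.
Iteration 5: 31 < 51 holds -> k = 31 + 7 = 38, total = 85 + 38 = 123.
Iteration 6: 38 < 51 holds -> k = 38 + 7 = 45, total = 123 + 45 = 168.
Iteration 7: 45 < 51 holds -> k = 45 + 7 = 52, total = 168 + 52 = 220.
Iteration 8: 52 < 51 fails; recursion stops.
Total rows emitted: 8.

8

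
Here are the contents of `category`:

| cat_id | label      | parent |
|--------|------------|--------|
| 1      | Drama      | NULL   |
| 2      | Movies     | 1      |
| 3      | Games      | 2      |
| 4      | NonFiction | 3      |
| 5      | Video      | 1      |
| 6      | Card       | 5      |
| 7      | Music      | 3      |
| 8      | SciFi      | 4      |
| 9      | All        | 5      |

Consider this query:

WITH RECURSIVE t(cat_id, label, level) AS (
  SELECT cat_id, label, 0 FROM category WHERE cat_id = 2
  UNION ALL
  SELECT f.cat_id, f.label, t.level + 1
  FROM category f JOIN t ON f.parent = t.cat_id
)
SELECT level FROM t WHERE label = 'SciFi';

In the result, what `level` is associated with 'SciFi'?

Base: cat_id=2 (Movies) at level 0.
Iteration 1: rows with parent in {2} -> Games (id 3, level 1).
Iteration 2: rows with parent in {3} -> NonFiction (id 4, level 2), Music (id 7, level 2).
Iteration 3: rows with parent in {4,7} -> SciFi (id 8, level 3).
Iteration 4: no rows with parent in {8}; recursion stops.

3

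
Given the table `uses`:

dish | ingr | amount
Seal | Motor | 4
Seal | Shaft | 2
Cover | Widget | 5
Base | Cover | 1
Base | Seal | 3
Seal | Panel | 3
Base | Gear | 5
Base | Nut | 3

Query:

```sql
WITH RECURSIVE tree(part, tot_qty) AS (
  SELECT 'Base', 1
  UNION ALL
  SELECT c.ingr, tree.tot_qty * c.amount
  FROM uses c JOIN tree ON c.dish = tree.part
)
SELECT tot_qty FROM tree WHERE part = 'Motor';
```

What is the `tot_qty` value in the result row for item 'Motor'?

Base: (Base, tot_qty=1).
Iteration 1: components of {Base} -> Cover = 1*1 = 1, Gear = 1*5 = 5, Nut = 1*3 = 3, Seal = 1*3 = 3.
Iteration 2: components of {Cover,Gear,Nut,Seal} -> Motor = 3*4 = 12, Panel = 3*3 = 9, Shaft = 3*2 = 6, Widget = 1*5 = 5.
Iteration 3: no further components; recursion stops.

12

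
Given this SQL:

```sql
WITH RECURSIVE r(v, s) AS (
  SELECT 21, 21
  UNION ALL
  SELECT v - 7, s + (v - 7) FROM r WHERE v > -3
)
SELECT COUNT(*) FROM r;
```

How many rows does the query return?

5

Base: v=21, s=21.
Iteration 1: 21 > -3 holds -> v = 21 - 7 = 14, s = 21 + 14 = 35.
Iteration 2: 14 > -3 holds -> v = 14 - 7 = 7, s = 35 + 7 = 42.
Iteration 3: 7 > -3 holds -> v = 7 - 7 = 0, s = 42 + 0 = 42.
Iteration 4: 0 > -3 holds -> v = 0 - 7 = -7, s = 42 + -7 = 35.
Iteration 5: -7 > -3 fails; recursion stops.
Total rows emitted: 5.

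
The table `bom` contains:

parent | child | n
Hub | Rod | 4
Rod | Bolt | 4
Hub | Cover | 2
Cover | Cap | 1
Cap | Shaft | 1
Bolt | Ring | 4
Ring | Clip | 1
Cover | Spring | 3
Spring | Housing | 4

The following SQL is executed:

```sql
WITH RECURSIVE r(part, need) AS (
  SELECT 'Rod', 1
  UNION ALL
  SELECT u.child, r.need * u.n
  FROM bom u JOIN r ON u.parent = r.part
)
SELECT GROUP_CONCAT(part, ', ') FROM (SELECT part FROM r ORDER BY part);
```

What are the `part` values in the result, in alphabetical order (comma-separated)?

Bolt, Clip, Ring, Rod

Base: (Rod, need=1).
Iteration 1: components of {Rod} -> Bolt = 1*4 = 4.
Iteration 2: components of {Bolt} -> Ring = 4*4 = 16.
Iteration 3: components of {Ring} -> Clip = 16*1 = 16.
Iteration 4: no further components; recursion stops.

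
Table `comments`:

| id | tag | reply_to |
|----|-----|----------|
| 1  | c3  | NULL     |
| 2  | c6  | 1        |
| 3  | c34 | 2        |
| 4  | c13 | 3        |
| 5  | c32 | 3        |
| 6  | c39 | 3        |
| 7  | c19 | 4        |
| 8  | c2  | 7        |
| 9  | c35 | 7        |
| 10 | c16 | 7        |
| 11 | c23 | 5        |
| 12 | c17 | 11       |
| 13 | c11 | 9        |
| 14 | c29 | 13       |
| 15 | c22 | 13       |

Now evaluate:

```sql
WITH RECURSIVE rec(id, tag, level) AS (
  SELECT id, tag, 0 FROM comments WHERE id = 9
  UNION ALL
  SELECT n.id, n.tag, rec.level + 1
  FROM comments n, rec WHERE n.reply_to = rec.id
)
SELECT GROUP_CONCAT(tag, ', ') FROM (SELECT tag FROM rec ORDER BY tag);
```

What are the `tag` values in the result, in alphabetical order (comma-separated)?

Base: id=9 (c35) at level 0.
Iteration 1: rows with reply_to in {9} -> c11 (id 13, level 1).
Iteration 2: rows with reply_to in {13} -> c29 (id 14, level 2), c22 (id 15, level 2).
Iteration 3: no rows with reply_to in {14,15}; recursion stops.

c11, c22, c29, c35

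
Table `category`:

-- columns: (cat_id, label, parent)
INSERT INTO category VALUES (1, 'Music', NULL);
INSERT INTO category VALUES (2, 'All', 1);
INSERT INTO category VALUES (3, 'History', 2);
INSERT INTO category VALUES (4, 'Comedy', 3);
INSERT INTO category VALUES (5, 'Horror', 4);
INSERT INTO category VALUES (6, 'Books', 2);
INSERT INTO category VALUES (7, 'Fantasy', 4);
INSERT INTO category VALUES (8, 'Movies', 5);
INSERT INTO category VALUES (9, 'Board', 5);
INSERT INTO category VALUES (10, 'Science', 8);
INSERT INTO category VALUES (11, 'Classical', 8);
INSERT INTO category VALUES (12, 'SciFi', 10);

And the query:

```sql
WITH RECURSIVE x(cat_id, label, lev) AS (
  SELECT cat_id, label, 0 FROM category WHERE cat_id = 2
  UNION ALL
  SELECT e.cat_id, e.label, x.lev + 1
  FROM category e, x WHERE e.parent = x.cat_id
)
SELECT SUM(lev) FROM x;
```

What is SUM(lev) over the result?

34

Base: cat_id=2 (All) at lev 0.
Iteration 1: rows with parent in {2} -> History (id 3, lev 1), Books (id 6, lev 1).
Iteration 2: rows with parent in {3,6} -> Comedy (id 4, lev 2).
Iteration 3: rows with parent in {4} -> Horror (id 5, lev 3), Fantasy (id 7, lev 3).
Iteration 4: rows with parent in {5,7} -> Movies (id 8, lev 4), Board (id 9, lev 4).
Iteration 5: rows with parent in {8,9} -> Science (id 10, lev 5), Classical (id 11, lev 5).
Iteration 6: rows with parent in {10,11} -> SciFi (id 12, lev 6).
Iteration 7: no rows with parent in {12}; recursion stops.
SUM(lev) = 0 + 1 + 1 + 2 + 3 + 3 + 4 + 4 + 5 + 5 + 6 = 34.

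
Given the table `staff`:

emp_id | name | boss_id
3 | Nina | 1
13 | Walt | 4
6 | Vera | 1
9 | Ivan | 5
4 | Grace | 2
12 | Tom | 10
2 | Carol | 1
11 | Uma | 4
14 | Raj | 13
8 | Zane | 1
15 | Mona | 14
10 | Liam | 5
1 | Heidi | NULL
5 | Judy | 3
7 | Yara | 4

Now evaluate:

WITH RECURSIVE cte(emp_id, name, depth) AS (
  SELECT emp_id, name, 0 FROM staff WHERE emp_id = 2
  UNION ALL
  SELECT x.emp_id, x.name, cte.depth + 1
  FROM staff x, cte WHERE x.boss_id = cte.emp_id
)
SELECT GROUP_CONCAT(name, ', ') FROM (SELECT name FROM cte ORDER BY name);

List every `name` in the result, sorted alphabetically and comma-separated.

Base: emp_id=2 (Carol) at depth 0.
Iteration 1: rows with boss_id in {2} -> Grace (id 4, depth 1).
Iteration 2: rows with boss_id in {4} -> Yara (id 7, depth 2), Uma (id 11, depth 2), Walt (id 13, depth 2).
Iteration 3: rows with boss_id in {7,11,13} -> Raj (id 14, depth 3).
Iteration 4: rows with boss_id in {14} -> Mona (id 15, depth 4).
Iteration 5: no rows with boss_id in {15}; recursion stops.

Carol, Grace, Mona, Raj, Uma, Walt, Yara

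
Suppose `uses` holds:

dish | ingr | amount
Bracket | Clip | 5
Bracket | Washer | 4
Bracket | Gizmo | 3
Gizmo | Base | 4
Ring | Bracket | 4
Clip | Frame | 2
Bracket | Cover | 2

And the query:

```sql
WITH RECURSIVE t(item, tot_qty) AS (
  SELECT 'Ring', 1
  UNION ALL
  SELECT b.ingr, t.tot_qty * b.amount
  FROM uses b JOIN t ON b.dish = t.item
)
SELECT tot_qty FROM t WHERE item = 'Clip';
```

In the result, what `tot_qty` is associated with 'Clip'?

20

Base: (Ring, tot_qty=1).
Iteration 1: components of {Ring} -> Bracket = 1*4 = 4.
Iteration 2: components of {Bracket} -> Clip = 4*5 = 20, Cover = 4*2 = 8, Gizmo = 4*3 = 12, Washer = 4*4 = 16.
Iteration 3: components of {Clip,Cover,Gizmo,Washer} -> Base = 12*4 = 48, Frame = 20*2 = 40.
Iteration 4: no further components; recursion stops.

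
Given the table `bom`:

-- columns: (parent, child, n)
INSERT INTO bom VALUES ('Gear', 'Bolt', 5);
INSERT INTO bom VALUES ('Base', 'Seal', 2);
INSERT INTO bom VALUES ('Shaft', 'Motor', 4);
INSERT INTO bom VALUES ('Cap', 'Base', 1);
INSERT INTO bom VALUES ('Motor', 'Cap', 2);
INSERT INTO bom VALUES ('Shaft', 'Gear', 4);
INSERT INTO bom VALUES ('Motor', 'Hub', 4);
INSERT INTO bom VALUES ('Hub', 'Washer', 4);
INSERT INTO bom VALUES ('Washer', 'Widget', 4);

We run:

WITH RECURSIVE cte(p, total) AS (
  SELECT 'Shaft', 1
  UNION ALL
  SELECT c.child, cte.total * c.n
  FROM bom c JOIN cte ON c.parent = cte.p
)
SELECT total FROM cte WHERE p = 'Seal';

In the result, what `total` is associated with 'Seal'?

16

Base: (Shaft, total=1).
Iteration 1: components of {Shaft} -> Gear = 1*4 = 4, Motor = 1*4 = 4.
Iteration 2: components of {Gear,Motor} -> Bolt = 4*5 = 20, Cap = 4*2 = 8, Hub = 4*4 = 16.
Iteration 3: components of {Bolt,Cap,Hub} -> Base = 8*1 = 8, Washer = 16*4 = 64.
Iteration 4: components of {Base,Washer} -> Seal = 8*2 = 16, Widget = 64*4 = 256.
Iteration 5: no further components; recursion stops.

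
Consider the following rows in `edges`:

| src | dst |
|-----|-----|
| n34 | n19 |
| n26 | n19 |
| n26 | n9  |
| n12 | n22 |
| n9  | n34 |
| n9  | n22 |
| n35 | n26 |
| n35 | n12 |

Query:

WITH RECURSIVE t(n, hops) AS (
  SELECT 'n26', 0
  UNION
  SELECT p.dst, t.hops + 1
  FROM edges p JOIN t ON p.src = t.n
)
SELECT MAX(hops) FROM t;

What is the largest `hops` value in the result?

3

Base: (n26, hops=0).
Iteration 1: edges from {n26} -> (n19, hops=1), (n9, hops=1).
Iteration 2: edges from {n19,n9} -> (n22, hops=2), (n34, hops=2).
Iteration 3: edges from {n22,n34} -> (n19, hops=3).
Iteration 4: no outgoing edges from {n19}; recursion stops.
hops values: 0, 1, 1, 2, 2, 3; the maximum is 3.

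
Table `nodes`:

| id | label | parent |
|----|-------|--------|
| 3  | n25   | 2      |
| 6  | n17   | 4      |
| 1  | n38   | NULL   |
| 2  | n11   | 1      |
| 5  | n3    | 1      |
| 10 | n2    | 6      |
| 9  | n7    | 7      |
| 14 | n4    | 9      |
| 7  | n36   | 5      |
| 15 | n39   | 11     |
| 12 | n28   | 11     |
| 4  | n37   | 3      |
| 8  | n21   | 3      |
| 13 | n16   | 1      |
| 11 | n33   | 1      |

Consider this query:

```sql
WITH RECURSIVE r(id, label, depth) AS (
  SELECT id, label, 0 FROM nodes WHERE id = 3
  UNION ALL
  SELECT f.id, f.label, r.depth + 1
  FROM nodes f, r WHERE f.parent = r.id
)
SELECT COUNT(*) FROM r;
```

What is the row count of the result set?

Base: id=3 (n25) at depth 0.
Iteration 1: rows with parent in {3} -> n37 (id 4, depth 1), n21 (id 8, depth 1).
Iteration 2: rows with parent in {4,8} -> n17 (id 6, depth 2).
Iteration 3: rows with parent in {6} -> n2 (id 10, depth 3).
Iteration 4: no rows with parent in {10}; recursion stops.
Total rows emitted: 5.

5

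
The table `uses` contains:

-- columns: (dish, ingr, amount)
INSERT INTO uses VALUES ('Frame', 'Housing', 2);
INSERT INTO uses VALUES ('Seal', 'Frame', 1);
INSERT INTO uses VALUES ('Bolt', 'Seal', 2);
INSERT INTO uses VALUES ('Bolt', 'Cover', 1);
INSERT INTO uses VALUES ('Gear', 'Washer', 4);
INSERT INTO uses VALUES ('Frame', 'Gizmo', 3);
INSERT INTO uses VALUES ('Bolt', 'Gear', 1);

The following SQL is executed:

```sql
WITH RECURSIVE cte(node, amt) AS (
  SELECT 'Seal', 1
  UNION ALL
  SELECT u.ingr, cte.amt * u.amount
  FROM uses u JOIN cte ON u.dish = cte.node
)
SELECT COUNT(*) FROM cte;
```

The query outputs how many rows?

Base: (Seal, amt=1).
Iteration 1: components of {Seal} -> Frame = 1*1 = 1.
Iteration 2: components of {Frame} -> Gizmo = 1*3 = 3, Housing = 1*2 = 2.
Iteration 3: no further components; recursion stops.
Total rows emitted: 4.

4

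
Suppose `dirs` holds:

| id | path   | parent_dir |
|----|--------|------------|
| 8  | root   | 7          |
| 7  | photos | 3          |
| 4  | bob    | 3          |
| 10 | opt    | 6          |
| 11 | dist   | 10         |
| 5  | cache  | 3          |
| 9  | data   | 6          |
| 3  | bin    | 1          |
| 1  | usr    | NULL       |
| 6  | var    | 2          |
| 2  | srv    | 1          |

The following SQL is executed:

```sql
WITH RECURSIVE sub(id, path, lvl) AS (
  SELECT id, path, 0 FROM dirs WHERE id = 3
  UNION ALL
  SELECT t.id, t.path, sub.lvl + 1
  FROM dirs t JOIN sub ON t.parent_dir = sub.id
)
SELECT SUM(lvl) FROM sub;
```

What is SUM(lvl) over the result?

Base: id=3 (bin) at lvl 0.
Iteration 1: rows with parent_dir in {3} -> bob (id 4, lvl 1), cache (id 5, lvl 1), photos (id 7, lvl 1).
Iteration 2: rows with parent_dir in {4,5,7} -> root (id 8, lvl 2).
Iteration 3: no rows with parent_dir in {8}; recursion stops.
SUM(lvl) = 0 + 1 + 1 + 1 + 2 = 5.

5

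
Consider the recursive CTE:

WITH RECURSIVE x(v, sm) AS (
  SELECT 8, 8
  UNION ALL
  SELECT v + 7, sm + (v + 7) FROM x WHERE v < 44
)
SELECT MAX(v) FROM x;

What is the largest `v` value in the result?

Base: v=8, sm=8.
Iteration 1: 8 < 44 holds -> v = 8 + 7 = 15, sm = 8 + 15 = 23.
Iteration 2: 15 < 44 holds -> v = 15 + 7 = 22, sm = 23 + 22 = 45.
Iteration 3: 22 < 44 holds -> v = 22 + 7 = 29, sm = 45 + 29 = 74.
Iteration 4: 29 < 44 holds -> v = 29 + 7 = 36, sm = 74 + 36 = 110.
Iteration 5: 36 < 44 holds -> v = 36 + 7 = 43, sm = 110 + 43 = 153.
Iteration 6: 43 < 44 holds -> v = 43 + 7 = 50, sm = 153 + 50 = 203.
Iteration 7: 50 < 44 fails; recursion stops.
v values: 8, 15, 22, 29, 36, 43, 50; the maximum is 50.

50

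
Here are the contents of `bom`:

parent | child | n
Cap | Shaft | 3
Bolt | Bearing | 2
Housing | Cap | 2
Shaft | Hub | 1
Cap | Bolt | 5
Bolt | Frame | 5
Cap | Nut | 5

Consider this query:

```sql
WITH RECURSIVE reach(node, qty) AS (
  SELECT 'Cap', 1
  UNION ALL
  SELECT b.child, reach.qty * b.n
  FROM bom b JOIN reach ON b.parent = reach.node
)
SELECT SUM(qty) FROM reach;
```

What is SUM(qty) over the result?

Base: (Cap, qty=1).
Iteration 1: components of {Cap} -> Bolt = 1*5 = 5, Nut = 1*5 = 5, Shaft = 1*3 = 3.
Iteration 2: components of {Bolt,Nut,Shaft} -> Bearing = 5*2 = 10, Frame = 5*5 = 25, Hub = 3*1 = 3.
Iteration 3: no further components; recursion stops.
SUM(qty) = 1 + 5 + 3 + 5 + 10 + 25 + 3 = 52.

52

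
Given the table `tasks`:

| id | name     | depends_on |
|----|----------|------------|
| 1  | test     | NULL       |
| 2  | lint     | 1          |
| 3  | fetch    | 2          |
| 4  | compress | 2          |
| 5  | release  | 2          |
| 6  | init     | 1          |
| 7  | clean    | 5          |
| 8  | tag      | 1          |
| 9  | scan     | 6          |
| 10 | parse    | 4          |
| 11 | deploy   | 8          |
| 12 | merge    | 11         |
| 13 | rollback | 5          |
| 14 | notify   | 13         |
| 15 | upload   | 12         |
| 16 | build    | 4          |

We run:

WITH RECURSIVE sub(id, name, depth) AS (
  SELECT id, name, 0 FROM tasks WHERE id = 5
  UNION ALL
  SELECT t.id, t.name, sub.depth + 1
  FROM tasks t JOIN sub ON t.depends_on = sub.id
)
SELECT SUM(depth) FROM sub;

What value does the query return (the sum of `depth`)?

4

Base: id=5 (release) at depth 0.
Iteration 1: rows with depends_on in {5} -> clean (id 7, depth 1), rollback (id 13, depth 1).
Iteration 2: rows with depends_on in {7,13} -> notify (id 14, depth 2).
Iteration 3: no rows with depends_on in {14}; recursion stops.
SUM(depth) = 0 + 1 + 1 + 2 = 4.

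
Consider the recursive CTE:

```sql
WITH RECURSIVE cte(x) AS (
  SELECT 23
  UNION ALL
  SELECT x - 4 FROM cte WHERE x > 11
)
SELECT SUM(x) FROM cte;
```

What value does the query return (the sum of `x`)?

Base: x=23.
Iteration 1: 23 > 11 holds -> x = 23 - 4 = 19.
Iteration 2: 19 > 11 holds -> x = 19 - 4 = 15.
Iteration 3: 15 > 11 holds -> x = 15 - 4 = 11.
Iteration 4: 11 > 11 fails; recursion stops.
SUM(x) = 23 + 19 + 15 + 11 = 68.

68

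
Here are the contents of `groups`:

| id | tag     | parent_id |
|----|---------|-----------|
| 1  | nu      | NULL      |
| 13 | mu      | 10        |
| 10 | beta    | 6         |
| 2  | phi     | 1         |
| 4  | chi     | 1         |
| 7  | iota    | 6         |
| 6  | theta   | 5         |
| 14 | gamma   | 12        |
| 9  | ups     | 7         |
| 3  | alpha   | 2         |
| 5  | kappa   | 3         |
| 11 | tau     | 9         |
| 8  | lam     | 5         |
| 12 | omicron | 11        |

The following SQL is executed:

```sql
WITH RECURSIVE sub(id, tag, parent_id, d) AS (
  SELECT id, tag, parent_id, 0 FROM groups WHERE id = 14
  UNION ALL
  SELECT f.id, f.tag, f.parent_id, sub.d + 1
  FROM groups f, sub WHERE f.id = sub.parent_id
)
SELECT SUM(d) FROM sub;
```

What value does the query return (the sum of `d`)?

Base: id=14 (gamma), parent_id=12, d 0.
Iteration 1: join on id=12 -> omicron (id 12, parent_id=11, d 1).
Iteration 2: join on id=11 -> tau (id 11, parent_id=9, d 2).
Iteration 3: join on id=9 -> ups (id 9, parent_id=7, d 3).
Iteration 4: join on id=7 -> iota (id 7, parent_id=6, d 4).
Iteration 5: join on id=6 -> theta (id 6, parent_id=5, d 5).
Iteration 6: join on id=5 -> kappa (id 5, parent_id=3, d 6).
Iteration 7: join on id=3 -> alpha (id 3, parent_id=2, d 7).
Iteration 8: join on id=2 -> phi (id 2, parent_id=1, d 8).
Iteration 9: join on id=1 -> nu (id 1, parent_id=NULL, d 9).
Iteration 10: parent_id is NULL; no match; recursion stops.
SUM(d) = 0 + 1 + 2 + 3 + 4 + 5 + 6 + 7 + 8 + 9 = 45.

45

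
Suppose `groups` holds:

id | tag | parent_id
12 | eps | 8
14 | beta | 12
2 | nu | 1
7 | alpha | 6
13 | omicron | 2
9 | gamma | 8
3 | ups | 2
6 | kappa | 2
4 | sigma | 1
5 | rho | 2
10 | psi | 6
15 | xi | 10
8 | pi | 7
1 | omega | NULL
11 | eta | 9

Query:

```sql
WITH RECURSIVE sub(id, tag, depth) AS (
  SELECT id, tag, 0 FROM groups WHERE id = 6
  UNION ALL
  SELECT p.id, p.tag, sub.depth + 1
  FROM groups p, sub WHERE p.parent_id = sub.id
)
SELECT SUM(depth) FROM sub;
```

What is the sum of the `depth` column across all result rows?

Base: id=6 (kappa) at depth 0.
Iteration 1: rows with parent_id in {6} -> alpha (id 7, depth 1), psi (id 10, depth 1).
Iteration 2: rows with parent_id in {7,10} -> pi (id 8, depth 2), xi (id 15, depth 2).
Iteration 3: rows with parent_id in {8,15} -> gamma (id 9, depth 3), eps (id 12, depth 3).
Iteration 4: rows with parent_id in {9,12} -> eta (id 11, depth 4), beta (id 14, depth 4).
Iteration 5: no rows with parent_id in {11,14}; recursion stops.
SUM(depth) = 0 + 1 + 1 + 2 + 2 + 3 + 3 + 4 + 4 = 20.

20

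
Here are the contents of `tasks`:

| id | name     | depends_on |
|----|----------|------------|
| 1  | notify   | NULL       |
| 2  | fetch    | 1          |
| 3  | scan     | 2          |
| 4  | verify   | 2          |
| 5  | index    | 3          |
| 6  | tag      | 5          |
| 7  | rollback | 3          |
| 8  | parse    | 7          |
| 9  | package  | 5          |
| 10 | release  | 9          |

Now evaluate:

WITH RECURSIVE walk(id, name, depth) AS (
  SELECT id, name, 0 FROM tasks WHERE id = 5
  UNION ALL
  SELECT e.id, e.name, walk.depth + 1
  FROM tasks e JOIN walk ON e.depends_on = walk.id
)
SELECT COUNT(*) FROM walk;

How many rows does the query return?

Base: id=5 (index) at depth 0.
Iteration 1: rows with depends_on in {5} -> tag (id 6, depth 1), package (id 9, depth 1).
Iteration 2: rows with depends_on in {6,9} -> release (id 10, depth 2).
Iteration 3: no rows with depends_on in {10}; recursion stops.
Total rows emitted: 4.

4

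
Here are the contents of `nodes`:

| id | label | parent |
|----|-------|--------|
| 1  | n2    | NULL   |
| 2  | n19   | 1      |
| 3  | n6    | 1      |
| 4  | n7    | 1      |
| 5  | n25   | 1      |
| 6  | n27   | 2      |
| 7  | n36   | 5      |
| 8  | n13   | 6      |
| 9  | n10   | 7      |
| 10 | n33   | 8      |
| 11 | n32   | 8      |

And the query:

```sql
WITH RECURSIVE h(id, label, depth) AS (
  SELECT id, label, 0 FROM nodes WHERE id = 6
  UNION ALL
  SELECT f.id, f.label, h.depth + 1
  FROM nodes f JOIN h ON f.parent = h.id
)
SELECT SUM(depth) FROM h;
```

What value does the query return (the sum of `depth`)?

Base: id=6 (n27) at depth 0.
Iteration 1: rows with parent in {6} -> n13 (id 8, depth 1).
Iteration 2: rows with parent in {8} -> n33 (id 10, depth 2), n32 (id 11, depth 2).
Iteration 3: no rows with parent in {10,11}; recursion stops.
SUM(depth) = 0 + 1 + 2 + 2 = 5.

5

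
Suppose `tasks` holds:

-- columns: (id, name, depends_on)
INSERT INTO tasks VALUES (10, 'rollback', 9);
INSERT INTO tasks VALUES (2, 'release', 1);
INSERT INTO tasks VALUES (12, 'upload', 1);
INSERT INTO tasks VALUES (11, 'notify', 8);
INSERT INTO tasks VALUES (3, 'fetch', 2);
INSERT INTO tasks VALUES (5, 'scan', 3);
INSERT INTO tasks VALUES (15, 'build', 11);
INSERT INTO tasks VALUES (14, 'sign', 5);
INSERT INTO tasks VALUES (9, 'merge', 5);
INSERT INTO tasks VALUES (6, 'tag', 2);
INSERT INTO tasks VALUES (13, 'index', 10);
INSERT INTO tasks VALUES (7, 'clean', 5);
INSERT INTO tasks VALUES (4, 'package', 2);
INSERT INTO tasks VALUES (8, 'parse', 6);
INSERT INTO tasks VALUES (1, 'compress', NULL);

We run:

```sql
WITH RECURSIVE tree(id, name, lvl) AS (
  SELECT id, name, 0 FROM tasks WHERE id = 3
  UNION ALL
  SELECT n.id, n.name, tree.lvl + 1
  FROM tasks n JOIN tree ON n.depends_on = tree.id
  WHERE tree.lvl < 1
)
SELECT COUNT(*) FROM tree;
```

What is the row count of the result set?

2

Base: id=3 (fetch) at lvl 0.
Iteration 1: rows with depends_on in {3} -> scan (id 5, lvl 1).
Iteration 2: lvl < 1 fails for all current rows; recursion stops.
Total rows emitted: 2.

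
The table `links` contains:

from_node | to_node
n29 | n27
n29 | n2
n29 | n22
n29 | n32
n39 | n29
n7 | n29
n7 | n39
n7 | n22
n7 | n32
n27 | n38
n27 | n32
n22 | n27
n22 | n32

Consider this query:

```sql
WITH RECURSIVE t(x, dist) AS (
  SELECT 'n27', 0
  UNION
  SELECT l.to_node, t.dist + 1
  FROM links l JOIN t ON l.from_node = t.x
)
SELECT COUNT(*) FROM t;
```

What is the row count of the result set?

Base: (n27, dist=0).
Iteration 1: edges from {n27} -> (n32, dist=1), (n38, dist=1).
Iteration 2: no outgoing edges from {n32,n38}; recursion stops.
Total rows emitted: 3.

3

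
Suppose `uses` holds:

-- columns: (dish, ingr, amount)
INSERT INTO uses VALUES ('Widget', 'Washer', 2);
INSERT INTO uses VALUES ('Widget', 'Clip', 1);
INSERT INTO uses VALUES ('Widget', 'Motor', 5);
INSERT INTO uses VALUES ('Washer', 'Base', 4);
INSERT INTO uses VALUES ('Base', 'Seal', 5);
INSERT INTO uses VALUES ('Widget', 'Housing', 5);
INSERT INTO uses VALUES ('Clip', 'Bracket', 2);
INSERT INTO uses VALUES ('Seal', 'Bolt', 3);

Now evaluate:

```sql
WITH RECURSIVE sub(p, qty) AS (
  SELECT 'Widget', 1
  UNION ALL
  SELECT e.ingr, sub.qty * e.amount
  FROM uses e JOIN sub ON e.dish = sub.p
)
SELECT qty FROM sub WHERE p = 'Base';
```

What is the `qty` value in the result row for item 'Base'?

Base: (Widget, qty=1).
Iteration 1: components of {Widget} -> Clip = 1*1 = 1, Housing = 1*5 = 5, Motor = 1*5 = 5, Washer = 1*2 = 2.
Iteration 2: components of {Clip,Housing,Motor,Washer} -> Base = 2*4 = 8, Bracket = 1*2 = 2.
Iteration 3: components of {Base,Bracket} -> Seal = 8*5 = 40.
Iteration 4: components of {Seal} -> Bolt = 40*3 = 120.
Iteration 5: no further components; recursion stops.

8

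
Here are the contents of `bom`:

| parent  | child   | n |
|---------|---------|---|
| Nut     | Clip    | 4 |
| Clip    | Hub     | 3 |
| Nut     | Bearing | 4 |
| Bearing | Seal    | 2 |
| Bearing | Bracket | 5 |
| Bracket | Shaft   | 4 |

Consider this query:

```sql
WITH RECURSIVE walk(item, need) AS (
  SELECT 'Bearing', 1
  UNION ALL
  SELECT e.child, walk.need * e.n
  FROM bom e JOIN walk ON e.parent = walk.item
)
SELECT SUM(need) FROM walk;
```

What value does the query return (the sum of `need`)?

Base: (Bearing, need=1).
Iteration 1: components of {Bearing} -> Bracket = 1*5 = 5, Seal = 1*2 = 2.
Iteration 2: components of {Bracket,Seal} -> Shaft = 5*4 = 20.
Iteration 3: no further components; recursion stops.
SUM(need) = 1 + 2 + 5 + 20 = 28.

28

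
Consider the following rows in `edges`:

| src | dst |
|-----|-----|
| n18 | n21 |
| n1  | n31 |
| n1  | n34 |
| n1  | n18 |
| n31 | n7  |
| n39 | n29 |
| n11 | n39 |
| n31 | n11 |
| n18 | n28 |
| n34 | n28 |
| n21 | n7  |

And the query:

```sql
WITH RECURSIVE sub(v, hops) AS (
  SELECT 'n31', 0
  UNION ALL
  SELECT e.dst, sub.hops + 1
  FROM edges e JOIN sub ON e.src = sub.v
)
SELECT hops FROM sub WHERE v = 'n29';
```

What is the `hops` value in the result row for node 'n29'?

Base: (n31, hops=0).
Iteration 1: edges from {n31} -> (n11, hops=1), (n7, hops=1).
Iteration 2: edges from {n11,n7} -> (n39, hops=2).
Iteration 3: edges from {n39} -> (n29, hops=3).
Iteration 4: no outgoing edges from {n29}; recursion stops.

3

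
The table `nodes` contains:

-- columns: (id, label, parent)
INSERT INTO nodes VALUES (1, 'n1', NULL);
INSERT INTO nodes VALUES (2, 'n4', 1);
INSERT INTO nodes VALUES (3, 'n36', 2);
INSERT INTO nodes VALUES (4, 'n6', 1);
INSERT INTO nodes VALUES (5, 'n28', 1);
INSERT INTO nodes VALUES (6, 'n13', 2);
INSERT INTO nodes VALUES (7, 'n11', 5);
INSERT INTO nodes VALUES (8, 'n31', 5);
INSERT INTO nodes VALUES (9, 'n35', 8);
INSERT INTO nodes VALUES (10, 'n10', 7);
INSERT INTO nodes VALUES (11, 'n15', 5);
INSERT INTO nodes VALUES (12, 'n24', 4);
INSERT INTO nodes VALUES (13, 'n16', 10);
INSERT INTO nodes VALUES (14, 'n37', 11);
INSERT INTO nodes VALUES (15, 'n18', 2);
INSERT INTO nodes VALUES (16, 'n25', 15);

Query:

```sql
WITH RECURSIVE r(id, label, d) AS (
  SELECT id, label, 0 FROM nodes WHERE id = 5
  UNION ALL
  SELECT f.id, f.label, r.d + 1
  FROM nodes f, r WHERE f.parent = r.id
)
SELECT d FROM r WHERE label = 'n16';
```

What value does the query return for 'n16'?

3

Base: id=5 (n28) at d 0.
Iteration 1: rows with parent in {5} -> n11 (id 7, d 1), n31 (id 8, d 1), n15 (id 11, d 1).
Iteration 2: rows with parent in {7,8,11} -> n35 (id 9, d 2), n10 (id 10, d 2), n37 (id 14, d 2).
Iteration 3: rows with parent in {9,10,14} -> n16 (id 13, d 3).
Iteration 4: no rows with parent in {13}; recursion stops.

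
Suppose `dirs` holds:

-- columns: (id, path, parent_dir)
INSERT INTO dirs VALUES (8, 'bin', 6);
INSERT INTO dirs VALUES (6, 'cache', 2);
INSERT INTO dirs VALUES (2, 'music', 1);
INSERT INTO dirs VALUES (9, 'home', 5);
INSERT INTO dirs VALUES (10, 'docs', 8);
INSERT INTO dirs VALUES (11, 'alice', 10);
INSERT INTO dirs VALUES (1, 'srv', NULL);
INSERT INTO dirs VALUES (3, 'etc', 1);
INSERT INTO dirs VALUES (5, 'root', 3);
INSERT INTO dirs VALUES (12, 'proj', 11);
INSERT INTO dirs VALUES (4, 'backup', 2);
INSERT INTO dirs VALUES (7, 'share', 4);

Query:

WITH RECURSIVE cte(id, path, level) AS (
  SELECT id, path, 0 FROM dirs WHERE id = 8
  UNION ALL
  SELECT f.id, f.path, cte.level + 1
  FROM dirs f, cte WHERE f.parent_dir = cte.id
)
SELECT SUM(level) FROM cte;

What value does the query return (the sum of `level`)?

6

Base: id=8 (bin) at level 0.
Iteration 1: rows with parent_dir in {8} -> docs (id 10, level 1).
Iteration 2: rows with parent_dir in {10} -> alice (id 11, level 2).
Iteration 3: rows with parent_dir in {11} -> proj (id 12, level 3).
Iteration 4: no rows with parent_dir in {12}; recursion stops.
SUM(level) = 0 + 1 + 2 + 3 = 6.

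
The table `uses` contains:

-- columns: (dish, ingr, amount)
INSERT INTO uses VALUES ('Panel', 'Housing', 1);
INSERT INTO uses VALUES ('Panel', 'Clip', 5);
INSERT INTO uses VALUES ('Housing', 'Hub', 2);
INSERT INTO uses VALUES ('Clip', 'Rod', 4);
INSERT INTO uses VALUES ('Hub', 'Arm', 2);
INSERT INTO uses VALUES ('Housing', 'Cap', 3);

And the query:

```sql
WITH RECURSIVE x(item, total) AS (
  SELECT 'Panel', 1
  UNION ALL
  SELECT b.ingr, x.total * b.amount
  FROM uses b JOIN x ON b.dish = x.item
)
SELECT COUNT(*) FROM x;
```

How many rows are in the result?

7

Base: (Panel, total=1).
Iteration 1: components of {Panel} -> Clip = 1*5 = 5, Housing = 1*1 = 1.
Iteration 2: components of {Clip,Housing} -> Cap = 1*3 = 3, Hub = 1*2 = 2, Rod = 5*4 = 20.
Iteration 3: components of {Cap,Hub,Rod} -> Arm = 2*2 = 4.
Iteration 4: no further components; recursion stops.
Total rows emitted: 7.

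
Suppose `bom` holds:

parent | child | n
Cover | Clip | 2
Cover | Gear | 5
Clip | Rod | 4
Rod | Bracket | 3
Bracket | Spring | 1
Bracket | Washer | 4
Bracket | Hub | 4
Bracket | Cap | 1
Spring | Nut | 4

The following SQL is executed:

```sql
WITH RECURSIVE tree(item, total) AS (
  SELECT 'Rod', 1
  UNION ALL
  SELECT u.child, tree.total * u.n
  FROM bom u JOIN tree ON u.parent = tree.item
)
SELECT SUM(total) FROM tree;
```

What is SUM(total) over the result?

Base: (Rod, total=1).
Iteration 1: components of {Rod} -> Bracket = 1*3 = 3.
Iteration 2: components of {Bracket} -> Cap = 3*1 = 3, Hub = 3*4 = 12, Spring = 3*1 = 3, Washer = 3*4 = 12.
Iteration 3: components of {Cap,Hub,Spring,Washer} -> Nut = 3*4 = 12.
Iteration 4: no further components; recursion stops.
SUM(total) = 1 + 3 + 3 + 12 + 12 + 3 + 12 = 46.

46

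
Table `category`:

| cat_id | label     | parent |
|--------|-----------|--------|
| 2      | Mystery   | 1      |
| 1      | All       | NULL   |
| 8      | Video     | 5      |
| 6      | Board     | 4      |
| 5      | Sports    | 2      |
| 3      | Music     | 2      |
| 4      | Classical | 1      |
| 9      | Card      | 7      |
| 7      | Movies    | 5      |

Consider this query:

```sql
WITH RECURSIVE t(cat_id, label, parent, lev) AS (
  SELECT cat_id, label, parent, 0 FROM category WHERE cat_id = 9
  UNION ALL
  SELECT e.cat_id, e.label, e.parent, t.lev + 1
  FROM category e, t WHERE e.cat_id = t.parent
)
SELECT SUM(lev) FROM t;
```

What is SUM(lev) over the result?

Base: cat_id=9 (Card), parent=7, lev 0.
Iteration 1: join on cat_id=7 -> Movies (id 7, parent=5, lev 1).
Iteration 2: join on cat_id=5 -> Sports (id 5, parent=2, lev 2).
Iteration 3: join on cat_id=2 -> Mystery (id 2, parent=1, lev 3).
Iteration 4: join on cat_id=1 -> All (id 1, parent=NULL, lev 4).
Iteration 5: parent is NULL; no match; recursion stops.
SUM(lev) = 0 + 1 + 2 + 3 + 4 = 10.

10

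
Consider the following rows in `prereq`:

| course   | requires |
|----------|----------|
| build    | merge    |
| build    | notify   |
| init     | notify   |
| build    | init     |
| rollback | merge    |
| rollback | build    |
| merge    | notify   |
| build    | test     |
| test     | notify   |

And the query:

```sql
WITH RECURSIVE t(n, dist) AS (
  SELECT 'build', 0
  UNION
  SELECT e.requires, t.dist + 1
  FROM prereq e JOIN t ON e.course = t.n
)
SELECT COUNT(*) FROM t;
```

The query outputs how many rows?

6

Base: (build, dist=0).
Iteration 1: edges from {build} -> (init, dist=1), (merge, dist=1), (notify, dist=1), (test, dist=1).
Iteration 2: edges from {init,merge,notify,test} -> (notify, dist=2). [UNION drops 2 duplicate row(s)]
Iteration 3: no outgoing edges from {notify}; recursion stops.
Total rows emitted: 6.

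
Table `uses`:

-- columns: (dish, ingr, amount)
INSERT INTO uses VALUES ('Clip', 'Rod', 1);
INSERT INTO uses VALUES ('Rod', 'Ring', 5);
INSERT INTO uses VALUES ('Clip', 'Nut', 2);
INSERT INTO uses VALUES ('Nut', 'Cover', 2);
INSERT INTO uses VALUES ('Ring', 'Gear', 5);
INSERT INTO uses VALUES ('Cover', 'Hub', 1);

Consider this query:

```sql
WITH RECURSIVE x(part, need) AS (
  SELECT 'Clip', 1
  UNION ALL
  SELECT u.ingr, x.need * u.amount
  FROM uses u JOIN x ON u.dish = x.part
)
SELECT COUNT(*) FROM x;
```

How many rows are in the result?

Base: (Clip, need=1).
Iteration 1: components of {Clip} -> Nut = 1*2 = 2, Rod = 1*1 = 1.
Iteration 2: components of {Nut,Rod} -> Cover = 2*2 = 4, Ring = 1*5 = 5.
Iteration 3: components of {Cover,Ring} -> Gear = 5*5 = 25, Hub = 4*1 = 4.
Iteration 4: no further components; recursion stops.
Total rows emitted: 7.

7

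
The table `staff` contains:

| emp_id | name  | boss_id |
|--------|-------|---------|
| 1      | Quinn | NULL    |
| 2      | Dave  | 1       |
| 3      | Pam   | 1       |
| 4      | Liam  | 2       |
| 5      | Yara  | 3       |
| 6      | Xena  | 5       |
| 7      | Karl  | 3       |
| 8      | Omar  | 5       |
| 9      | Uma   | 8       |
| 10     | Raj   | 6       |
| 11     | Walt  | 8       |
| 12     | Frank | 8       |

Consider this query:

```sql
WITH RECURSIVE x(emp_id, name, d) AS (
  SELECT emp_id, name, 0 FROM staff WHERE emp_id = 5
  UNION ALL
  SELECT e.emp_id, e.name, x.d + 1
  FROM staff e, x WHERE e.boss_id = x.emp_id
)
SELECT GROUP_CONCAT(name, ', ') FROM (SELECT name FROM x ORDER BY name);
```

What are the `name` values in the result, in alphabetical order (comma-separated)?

Base: emp_id=5 (Yara) at d 0.
Iteration 1: rows with boss_id in {5} -> Xena (id 6, d 1), Omar (id 8, d 1).
Iteration 2: rows with boss_id in {6,8} -> Uma (id 9, d 2), Raj (id 10, d 2), Walt (id 11, d 2), Frank (id 12, d 2).
Iteration 3: no rows with boss_id in {9,10,11,12}; recursion stops.

Frank, Omar, Raj, Uma, Walt, Xena, Yara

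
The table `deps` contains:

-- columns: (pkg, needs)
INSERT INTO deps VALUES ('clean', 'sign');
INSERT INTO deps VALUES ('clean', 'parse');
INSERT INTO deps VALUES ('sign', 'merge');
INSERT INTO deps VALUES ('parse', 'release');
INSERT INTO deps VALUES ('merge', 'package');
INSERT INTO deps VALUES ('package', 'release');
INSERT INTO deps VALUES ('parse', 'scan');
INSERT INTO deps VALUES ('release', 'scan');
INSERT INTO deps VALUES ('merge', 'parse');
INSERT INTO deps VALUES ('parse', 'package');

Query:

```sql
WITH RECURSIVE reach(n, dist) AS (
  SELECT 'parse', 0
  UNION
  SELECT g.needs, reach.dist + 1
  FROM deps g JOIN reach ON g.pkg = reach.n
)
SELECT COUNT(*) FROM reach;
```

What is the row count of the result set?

Base: (parse, dist=0).
Iteration 1: edges from {parse} -> (package, dist=1), (release, dist=1), (scan, dist=1).
Iteration 2: edges from {package,release,scan} -> (release, dist=2), (scan, dist=2).
Iteration 3: edges from {release,scan} -> (scan, dist=3).
Iteration 4: no outgoing edges from {scan}; recursion stops.
Total rows emitted: 7.

7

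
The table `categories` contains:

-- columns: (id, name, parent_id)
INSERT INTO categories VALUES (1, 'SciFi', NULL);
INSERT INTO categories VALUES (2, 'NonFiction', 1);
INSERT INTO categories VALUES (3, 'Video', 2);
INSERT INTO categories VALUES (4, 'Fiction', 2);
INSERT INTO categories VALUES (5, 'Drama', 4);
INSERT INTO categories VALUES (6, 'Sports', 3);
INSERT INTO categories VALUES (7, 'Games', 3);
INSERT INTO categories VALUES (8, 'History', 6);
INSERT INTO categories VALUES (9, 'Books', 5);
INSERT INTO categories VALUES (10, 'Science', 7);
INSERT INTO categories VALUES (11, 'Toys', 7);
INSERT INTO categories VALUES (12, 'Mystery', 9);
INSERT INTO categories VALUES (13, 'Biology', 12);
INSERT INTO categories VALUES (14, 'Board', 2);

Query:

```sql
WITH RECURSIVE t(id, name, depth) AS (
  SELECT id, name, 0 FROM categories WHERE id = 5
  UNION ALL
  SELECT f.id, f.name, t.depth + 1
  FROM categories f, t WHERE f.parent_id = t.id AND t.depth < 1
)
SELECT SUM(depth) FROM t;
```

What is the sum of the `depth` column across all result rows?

Base: id=5 (Drama) at depth 0.
Iteration 1: rows with parent_id in {5} -> Books (id 9, depth 1).
Iteration 2: depth < 1 fails for all current rows; recursion stops.
SUM(depth) = 0 + 1 = 1.

1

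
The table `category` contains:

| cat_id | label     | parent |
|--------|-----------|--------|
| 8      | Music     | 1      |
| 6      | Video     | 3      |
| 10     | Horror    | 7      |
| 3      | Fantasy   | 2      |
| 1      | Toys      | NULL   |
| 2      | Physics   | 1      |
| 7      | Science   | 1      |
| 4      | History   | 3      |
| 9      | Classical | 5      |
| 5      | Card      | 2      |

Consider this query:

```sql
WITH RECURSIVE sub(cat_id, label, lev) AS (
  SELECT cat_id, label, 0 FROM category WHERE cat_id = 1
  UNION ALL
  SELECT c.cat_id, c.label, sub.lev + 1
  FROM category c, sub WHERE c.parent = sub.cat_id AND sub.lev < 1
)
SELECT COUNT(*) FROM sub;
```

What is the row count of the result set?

Base: cat_id=1 (Toys) at lev 0.
Iteration 1: rows with parent in {1} -> Physics (id 2, lev 1), Science (id 7, lev 1), Music (id 8, lev 1).
Iteration 2: lev < 1 fails for all current rows; recursion stops.
Total rows emitted: 4.

4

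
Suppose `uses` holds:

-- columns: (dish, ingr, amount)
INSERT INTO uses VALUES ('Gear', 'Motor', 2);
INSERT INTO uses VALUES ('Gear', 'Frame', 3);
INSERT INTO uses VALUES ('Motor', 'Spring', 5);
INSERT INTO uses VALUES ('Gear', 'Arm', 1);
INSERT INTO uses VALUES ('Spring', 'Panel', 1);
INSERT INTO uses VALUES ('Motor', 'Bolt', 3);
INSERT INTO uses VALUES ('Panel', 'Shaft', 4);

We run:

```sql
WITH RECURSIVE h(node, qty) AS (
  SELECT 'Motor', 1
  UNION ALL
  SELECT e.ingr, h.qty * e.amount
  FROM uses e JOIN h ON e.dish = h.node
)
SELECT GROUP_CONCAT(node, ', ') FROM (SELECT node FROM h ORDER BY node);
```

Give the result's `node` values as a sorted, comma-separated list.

Bolt, Motor, Panel, Shaft, Spring

Base: (Motor, qty=1).
Iteration 1: components of {Motor} -> Bolt = 1*3 = 3, Spring = 1*5 = 5.
Iteration 2: components of {Bolt,Spring} -> Panel = 5*1 = 5.
Iteration 3: components of {Panel} -> Shaft = 5*4 = 20.
Iteration 4: no further components; recursion stops.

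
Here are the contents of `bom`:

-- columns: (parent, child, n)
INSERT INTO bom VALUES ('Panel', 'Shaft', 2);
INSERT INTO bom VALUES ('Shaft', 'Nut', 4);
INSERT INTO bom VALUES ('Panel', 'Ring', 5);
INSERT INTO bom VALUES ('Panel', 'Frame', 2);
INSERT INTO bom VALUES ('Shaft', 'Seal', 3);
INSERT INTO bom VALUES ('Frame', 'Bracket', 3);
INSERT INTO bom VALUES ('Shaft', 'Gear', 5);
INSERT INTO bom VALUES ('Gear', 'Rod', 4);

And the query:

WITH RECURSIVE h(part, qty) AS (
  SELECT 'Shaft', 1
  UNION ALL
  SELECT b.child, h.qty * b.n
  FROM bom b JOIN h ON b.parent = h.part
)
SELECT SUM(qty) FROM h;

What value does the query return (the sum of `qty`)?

Base: (Shaft, qty=1).
Iteration 1: components of {Shaft} -> Gear = 1*5 = 5, Nut = 1*4 = 4, Seal = 1*3 = 3.
Iteration 2: components of {Gear,Nut,Seal} -> Rod = 5*4 = 20.
Iteration 3: no further components; recursion stops.
SUM(qty) = 1 + 4 + 3 + 5 + 20 = 33.

33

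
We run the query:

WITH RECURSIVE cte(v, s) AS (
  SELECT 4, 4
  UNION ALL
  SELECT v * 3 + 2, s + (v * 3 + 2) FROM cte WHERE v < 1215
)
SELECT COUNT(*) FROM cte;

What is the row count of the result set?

7

Base: v=4, s=4.
Iteration 1: 4 < 1215 holds -> v = 4 * 3 + 2 = 14, s = 4 + 14 = 18.
Iteration 2: 14 < 1215 holds -> v = 14 * 3 + 2 = 44, s = 18 + 44 = 62.
Iteration 3: 44 < 1215 holds -> v = 44 * 3 + 2 = 134, s = 62 + 134 = 196.
Iteration 4: 134 < 1215 holds -> v = 134 * 3 + 2 = 404, s = 196 + 404 = 600.
Iteration 5: 404 < 1215 holds -> v = 404 * 3 + 2 = 1214, s = 600 + 1214 = 1814.
Iteration 6: 1214 < 1215 holds -> v = 1214 * 3 + 2 = 3644, s = 1814 + 3644 = 5458.
Iteration 7: 3644 < 1215 fails; recursion stops.
Total rows emitted: 7.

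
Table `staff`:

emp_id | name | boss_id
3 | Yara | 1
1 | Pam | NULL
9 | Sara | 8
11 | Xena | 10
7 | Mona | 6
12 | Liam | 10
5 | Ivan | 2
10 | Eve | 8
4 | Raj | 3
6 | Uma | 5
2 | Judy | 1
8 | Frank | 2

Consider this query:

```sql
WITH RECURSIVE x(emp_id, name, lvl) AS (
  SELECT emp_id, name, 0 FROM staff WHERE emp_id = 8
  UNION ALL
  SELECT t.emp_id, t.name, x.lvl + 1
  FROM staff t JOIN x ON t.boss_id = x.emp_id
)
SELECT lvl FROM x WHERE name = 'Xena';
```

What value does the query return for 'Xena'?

Base: emp_id=8 (Frank) at lvl 0.
Iteration 1: rows with boss_id in {8} -> Sara (id 9, lvl 1), Eve (id 10, lvl 1).
Iteration 2: rows with boss_id in {9,10} -> Xena (id 11, lvl 2), Liam (id 12, lvl 2).
Iteration 3: no rows with boss_id in {11,12}; recursion stops.

2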